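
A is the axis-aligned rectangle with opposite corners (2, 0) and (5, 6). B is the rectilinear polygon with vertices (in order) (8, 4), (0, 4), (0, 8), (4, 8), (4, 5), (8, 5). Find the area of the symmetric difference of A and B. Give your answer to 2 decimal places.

|A| = 18, |B| = 20, |A∩B| = 5.
|A △ B| = |A| + |B| − 2·|A∩B| = 18 + 20 − 10 = 28.00.

28.00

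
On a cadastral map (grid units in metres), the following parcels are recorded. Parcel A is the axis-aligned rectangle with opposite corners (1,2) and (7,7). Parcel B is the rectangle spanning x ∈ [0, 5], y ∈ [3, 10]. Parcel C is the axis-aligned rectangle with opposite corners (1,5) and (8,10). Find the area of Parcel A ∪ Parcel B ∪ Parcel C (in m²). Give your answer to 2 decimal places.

By inclusion–exclusion:
Individual areas: |Parcel A| = 30, |Parcel B| = 35, |Parcel C| = 35.
|Parcel A∩Parcel B|: x∈[1,5], y∈[3,7] → 4·4 = 16.
|Parcel A∩Parcel C|: x∈[1,7], y∈[5,7] → 6·2 = 12.
|Parcel B∩Parcel C|: x∈[1,5], y∈[5,10] → 4·5 = 20.
|Parcel A∩Parcel B∩Parcel C| = 8.
|Parcel A ∪ Parcel B ∪ Parcel C| = 100 − 48 + 8 = 60.00.

60.00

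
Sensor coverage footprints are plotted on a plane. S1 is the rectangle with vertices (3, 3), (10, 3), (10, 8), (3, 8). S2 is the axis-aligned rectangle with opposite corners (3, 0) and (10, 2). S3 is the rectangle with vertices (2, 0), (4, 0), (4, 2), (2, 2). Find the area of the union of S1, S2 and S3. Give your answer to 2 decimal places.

By inclusion–exclusion:
Individual areas: |S1| = 35, |S2| = 14, |S3| = 4.
|S1∩S2| = 0 (no overlap).
|S1∩S3| = 0 (no overlap).
|S2∩S3|: x∈[3,4], y∈[0,2] → 1·2 = 2.
|S1∩S2∩S3| = 0.
|S1 ∪ S2 ∪ S3| = 53 − 2 + 0 = 51.00.

51.00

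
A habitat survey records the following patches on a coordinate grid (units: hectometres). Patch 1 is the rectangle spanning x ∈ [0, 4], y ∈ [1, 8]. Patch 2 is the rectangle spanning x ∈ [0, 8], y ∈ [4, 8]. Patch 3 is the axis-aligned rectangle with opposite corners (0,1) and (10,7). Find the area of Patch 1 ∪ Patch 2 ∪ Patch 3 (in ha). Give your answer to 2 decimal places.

68.00

By inclusion–exclusion:
Individual areas: |Patch 1| = 28, |Patch 2| = 32, |Patch 3| = 60.
|Patch 1∩Patch 2|: x∈[0,4], y∈[4,8] → 4·4 = 16.
|Patch 1∩Patch 3|: x∈[0,4], y∈[1,7] → 4·6 = 24.
|Patch 2∩Patch 3|: x∈[0,8], y∈[4,7] → 8·3 = 24.
|Patch 1∩Patch 2∩Patch 3| = 12.
|Patch 1 ∪ Patch 2 ∪ Patch 3| = 120 − 64 + 12 = 68.00.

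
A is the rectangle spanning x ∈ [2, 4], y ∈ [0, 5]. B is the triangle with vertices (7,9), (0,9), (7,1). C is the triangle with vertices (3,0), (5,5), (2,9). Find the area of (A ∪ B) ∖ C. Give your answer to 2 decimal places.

|A ∪ B| = 37.8571.
|(A ∪ B) ∩ C| = 10.2602.
|(A ∪ B) ∖ C| = 37.8571 − 10.2602 = 27.60.

27.60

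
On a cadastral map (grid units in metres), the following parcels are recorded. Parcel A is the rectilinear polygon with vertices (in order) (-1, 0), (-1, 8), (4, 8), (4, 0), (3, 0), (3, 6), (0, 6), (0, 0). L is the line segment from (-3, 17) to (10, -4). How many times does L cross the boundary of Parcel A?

2

The segment meets the boundary at (4,5.692), (2.571,8).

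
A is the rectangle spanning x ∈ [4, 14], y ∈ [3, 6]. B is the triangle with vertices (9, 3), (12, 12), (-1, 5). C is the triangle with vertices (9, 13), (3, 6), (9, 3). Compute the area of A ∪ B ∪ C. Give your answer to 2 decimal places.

69.44

By inclusion–exclusion:
Individual areas: |A| = 30, |B| = 48, |C| = 30.
|A∩B| = 14.
|A∩C| = 8.75.
|B∩C| = 24.5557.
|A∩B∩C| = 8.75.
|A ∪ B ∪ C| = 108 − 47.3057 + 8.75 = 69.44.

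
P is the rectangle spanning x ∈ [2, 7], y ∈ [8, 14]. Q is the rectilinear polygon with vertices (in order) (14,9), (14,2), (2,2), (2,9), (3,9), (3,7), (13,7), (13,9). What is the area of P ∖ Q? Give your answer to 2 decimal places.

29.00

|P| = 30, |P∩Q| = 1.
|P ∖ Q| = |P| − |P∩Q| = 30 − 1 = 29.00.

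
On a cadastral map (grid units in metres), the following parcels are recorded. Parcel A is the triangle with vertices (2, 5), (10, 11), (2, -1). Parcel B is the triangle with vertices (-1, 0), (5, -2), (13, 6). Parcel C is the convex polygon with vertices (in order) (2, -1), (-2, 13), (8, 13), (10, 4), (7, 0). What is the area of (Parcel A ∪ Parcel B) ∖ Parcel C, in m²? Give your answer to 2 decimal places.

|Parcel A ∪ Parcel B| = 53.5619.
|(Parcel A ∪ Parcel B) ∩ Parcel C| = 42.0917.
|(Parcel A ∪ Parcel B) ∖ Parcel C| = 53.5619 − 42.0917 = 11.47.

11.47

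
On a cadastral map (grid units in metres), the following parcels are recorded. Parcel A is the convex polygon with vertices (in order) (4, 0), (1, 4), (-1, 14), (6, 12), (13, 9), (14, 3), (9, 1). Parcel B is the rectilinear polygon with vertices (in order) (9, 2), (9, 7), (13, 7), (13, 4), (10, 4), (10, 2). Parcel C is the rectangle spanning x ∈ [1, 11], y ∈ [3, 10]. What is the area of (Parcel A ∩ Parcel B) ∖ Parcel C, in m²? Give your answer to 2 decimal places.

7.00

|Parcel A ∩ Parcel B| = 14.
|(Parcel A ∩ Parcel B) ∩ Parcel C| = 7.
|(Parcel A ∩ Parcel B) ∖ Parcel C| = 14 − 7 = 7.00.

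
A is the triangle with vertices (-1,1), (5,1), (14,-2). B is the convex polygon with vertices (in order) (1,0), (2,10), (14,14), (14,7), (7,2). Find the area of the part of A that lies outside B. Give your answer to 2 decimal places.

|A| = 9, |A∩B| = 1.1301.
|A ∖ B| = |A| − |A∩B| = 9 − 1.1301 = 7.87.

7.87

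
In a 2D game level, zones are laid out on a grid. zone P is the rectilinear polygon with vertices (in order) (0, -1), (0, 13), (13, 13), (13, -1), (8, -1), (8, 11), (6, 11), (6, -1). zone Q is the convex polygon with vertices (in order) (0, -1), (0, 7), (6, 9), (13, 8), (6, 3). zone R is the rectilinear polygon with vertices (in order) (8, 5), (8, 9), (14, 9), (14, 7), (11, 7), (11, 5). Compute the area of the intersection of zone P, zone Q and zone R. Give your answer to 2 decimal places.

The intersection is the polygon with vertices (13,8), (11.6,7), (11,7), (11,6.571), (8.8,5), (8,5), (8,8.714).
By the shoelace formula its area is 10.36.

10.36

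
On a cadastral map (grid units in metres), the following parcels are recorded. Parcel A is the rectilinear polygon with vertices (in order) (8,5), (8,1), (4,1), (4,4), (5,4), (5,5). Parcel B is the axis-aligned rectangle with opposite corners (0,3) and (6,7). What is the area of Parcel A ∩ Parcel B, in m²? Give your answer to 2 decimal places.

3.00

The intersection is the polygon with vertices (4,4), (5,4), (5,5), (6,5), (6,3), (4,3).
By the shoelace formula its area is 3.00.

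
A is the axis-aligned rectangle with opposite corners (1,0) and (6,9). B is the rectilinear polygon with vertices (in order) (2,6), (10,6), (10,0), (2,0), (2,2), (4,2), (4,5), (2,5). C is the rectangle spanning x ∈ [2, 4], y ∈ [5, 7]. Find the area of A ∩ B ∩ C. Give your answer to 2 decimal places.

2.00

The intersection is the polygon with vertices (2,5), (2,6), (4,6), (4,5).
By the shoelace formula its area is 2.00.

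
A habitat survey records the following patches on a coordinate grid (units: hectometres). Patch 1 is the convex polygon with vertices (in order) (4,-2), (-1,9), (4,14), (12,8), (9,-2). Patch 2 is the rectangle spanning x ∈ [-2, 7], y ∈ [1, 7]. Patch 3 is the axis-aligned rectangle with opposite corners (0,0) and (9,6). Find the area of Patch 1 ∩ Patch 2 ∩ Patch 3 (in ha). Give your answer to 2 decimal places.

27.50

The intersection is the polygon with vertices (7,1), (2.636,1), (0.364,6), (7,6).
By the shoelace formula its area is 27.50.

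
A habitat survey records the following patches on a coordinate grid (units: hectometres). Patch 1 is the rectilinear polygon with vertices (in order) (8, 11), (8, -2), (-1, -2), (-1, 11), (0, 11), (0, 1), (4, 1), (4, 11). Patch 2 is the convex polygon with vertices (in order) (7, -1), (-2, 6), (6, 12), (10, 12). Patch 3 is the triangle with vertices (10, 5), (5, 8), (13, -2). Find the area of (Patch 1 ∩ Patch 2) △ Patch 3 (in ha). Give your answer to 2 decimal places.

51.61

|Patch 1 ∩ Patch 2| = 44.4583.
|(Patch 1 ∩ Patch 2) ∩ Patch 3| = 2.925.
|(Patch 1 ∩ Patch 2) △ Patch 3| = 44.4583 + 13 − 5.85 = 51.61.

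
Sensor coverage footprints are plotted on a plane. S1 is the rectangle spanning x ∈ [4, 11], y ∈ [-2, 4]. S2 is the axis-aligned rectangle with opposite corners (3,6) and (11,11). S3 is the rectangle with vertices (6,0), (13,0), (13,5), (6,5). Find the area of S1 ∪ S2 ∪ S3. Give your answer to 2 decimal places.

By inclusion–exclusion:
Individual areas: |S1| = 42, |S2| = 40, |S3| = 35.
|S1∩S2| = 0 (no overlap).
|S1∩S3|: x∈[6,11], y∈[0,4] → 5·4 = 20.
|S2∩S3| = 0 (no overlap).
|S1∩S2∩S3| = 0.
|S1 ∪ S2 ∪ S3| = 117 − 20 + 0 = 97.00.

97.00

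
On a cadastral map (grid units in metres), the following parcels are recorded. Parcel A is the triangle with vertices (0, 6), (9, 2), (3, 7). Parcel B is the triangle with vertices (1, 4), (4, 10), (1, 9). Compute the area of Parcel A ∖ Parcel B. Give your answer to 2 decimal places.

|Parcel A| = 10.5, |Parcel A∩Parcel B| = 1.1384.
|Parcel A ∖ Parcel B| = |Parcel A| − |Parcel A∩Parcel B| = 10.5 − 1.1384 = 9.36.

9.36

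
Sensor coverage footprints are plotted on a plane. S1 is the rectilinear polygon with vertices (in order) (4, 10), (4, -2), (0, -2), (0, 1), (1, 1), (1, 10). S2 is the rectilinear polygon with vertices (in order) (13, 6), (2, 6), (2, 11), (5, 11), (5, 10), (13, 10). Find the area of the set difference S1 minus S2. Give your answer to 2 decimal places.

|S1| = 39, |S1∩S2| = 8.
|S1 ∖ S2| = |S1| − |S1∩S2| = 39 − 8 = 31.00.

31.00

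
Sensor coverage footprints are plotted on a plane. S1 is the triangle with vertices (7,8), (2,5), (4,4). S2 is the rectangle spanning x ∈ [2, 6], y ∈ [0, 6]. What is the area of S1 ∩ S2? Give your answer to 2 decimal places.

3.67

The intersection is the polygon with vertices (3.667,6), (5.5,6), (4,4), (2,5).
By the shoelace formula its area is 3.67.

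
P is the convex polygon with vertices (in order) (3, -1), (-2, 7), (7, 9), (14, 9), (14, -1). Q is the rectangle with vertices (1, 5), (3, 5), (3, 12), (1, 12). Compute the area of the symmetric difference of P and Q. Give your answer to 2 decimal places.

|P| = 131, |Q| = 14, |P∩Q| = 5.7778.
|P △ Q| = |P| + |Q| − 2·|P∩Q| = 131 + 14 − 11.5556 = 133.44.

133.44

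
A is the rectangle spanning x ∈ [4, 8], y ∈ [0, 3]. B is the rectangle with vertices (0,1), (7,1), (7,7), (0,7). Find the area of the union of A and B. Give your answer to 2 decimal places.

By inclusion–exclusion:
Individual areas: |A| = 12, |B| = 42.
|A∩B|: x∈[4,7], y∈[1,3] → 3·2 = 6.
|A ∪ B| = 54 − 6 = 48.00.

48.00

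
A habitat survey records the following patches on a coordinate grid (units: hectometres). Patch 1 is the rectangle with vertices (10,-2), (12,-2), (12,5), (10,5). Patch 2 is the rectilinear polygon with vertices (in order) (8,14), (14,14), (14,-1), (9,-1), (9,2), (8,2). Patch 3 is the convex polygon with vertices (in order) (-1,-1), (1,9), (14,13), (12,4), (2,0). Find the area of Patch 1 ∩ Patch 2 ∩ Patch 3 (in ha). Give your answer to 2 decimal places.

2.80

The intersection is the polygon with vertices (12,5), (12,4), (10,3.2), (10,5).
By the shoelace formula its area is 2.80.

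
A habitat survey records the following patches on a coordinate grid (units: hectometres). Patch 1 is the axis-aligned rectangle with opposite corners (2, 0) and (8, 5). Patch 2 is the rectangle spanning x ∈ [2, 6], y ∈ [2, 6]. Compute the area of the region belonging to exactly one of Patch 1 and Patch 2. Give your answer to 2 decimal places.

|Patch 1∩Patch 2|: x∈[2,6], y∈[2,5] → 4·3 = 12.
|Patch 1 △ Patch 2| = |Patch 1| + |Patch 2| − 2·|Patch 1∩Patch 2| = 30 + 16 − 24 = 22.00.

22.00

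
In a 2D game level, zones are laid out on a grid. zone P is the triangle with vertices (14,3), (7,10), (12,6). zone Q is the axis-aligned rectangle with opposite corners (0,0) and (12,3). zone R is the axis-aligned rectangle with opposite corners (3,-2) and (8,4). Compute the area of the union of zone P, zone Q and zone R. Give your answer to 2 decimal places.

By inclusion–exclusion:
Individual areas: |zone P| = 3.5, |zone Q| = 36, |zone R| = 30.
|zone P∩zone Q| = 0.
|zone P∩zone R| = 0.
|zone Q∩zone R|: x∈[3,8], y∈[0,3] → 5·3 = 15.
|zone P∩zone Q∩zone R| = 0.
|zone P ∪ zone Q ∪ zone R| = 69.5 − 15 + 0 = 54.50.

54.50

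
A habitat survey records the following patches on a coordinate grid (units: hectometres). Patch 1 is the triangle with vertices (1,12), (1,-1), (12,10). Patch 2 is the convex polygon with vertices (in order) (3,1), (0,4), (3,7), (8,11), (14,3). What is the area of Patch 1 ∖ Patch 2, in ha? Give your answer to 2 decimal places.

|Patch 1| = 71.5, |Patch 1∩Patch 2| = 40.787.
|Patch 1 ∖ Patch 2| = |Patch 1| − |Patch 1∩Patch 2| = 71.5 − 40.787 = 30.71.

30.71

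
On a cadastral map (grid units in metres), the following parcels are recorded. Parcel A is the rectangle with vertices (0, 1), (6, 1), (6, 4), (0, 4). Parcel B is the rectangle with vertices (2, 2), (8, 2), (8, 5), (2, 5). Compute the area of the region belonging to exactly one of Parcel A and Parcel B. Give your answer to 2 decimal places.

|Parcel A∩Parcel B|: x∈[2,6], y∈[2,4] → 4·2 = 8.
|Parcel A △ Parcel B| = |Parcel A| + |Parcel B| − 2·|Parcel A∩Parcel B| = 18 + 18 − 16 = 20.00.

20.00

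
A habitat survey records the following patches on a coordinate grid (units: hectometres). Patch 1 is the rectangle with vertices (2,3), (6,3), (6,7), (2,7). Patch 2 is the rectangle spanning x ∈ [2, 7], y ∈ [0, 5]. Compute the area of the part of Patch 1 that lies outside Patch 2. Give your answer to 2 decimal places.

8.00

|Patch 1∩Patch 2|: x∈[2,6], y∈[3,5] → 4·2 = 8.
|Patch 1| = 16.
|Patch 1 ∖ Patch 2| = |Patch 1| − |Patch 1∩Patch 2| = 16 − 8 = 8.00.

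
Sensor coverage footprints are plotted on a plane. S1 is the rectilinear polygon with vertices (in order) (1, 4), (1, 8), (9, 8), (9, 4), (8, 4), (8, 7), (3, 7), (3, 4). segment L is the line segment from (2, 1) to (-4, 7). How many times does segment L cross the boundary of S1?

0

The segment lies entirely outside S1 and never meets its boundary.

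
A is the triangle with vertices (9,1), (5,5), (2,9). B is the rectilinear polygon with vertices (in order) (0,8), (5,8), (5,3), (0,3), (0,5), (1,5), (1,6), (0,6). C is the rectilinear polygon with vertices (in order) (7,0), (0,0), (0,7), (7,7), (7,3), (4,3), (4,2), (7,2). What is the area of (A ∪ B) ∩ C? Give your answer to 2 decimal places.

|A ∪ B| = 25.2054.
|(A ∪ B) ∩ C| = 19.86.

19.86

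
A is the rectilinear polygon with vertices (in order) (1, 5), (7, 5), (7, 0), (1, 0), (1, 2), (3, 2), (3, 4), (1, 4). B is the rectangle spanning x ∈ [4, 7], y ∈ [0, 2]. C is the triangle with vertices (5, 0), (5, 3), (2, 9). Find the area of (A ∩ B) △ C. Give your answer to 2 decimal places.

|A ∩ B| = 6.
|(A ∩ B) ∩ C| = 0.6667.
|(A ∩ B) △ C| = 6 + 4.5 − 1.3333 = 9.17.

9.17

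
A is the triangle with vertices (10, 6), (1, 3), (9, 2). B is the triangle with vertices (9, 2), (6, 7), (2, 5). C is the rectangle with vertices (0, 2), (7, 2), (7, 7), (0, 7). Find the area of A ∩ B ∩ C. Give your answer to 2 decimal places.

3.01

The intersection is the polygon with vertices (4.188,4.062), (7,5), (7,2.857).
By the shoelace formula its area is 3.01.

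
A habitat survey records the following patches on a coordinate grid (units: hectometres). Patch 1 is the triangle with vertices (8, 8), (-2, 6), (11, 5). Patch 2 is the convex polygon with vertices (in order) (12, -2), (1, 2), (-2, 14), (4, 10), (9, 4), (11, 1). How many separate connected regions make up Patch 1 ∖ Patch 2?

2

Patch 1 ∖ Patch 2 splits into 2 disjoint pieces (area 6.9534, area 0.5378).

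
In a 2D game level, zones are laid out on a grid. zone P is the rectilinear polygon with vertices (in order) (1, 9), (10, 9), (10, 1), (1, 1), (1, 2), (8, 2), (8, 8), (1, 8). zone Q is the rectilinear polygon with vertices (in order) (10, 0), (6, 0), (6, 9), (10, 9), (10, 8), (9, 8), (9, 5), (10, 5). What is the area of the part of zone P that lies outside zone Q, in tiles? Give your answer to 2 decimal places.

13.00

|zone P| = 30, |zone P∩zone Q| = 17.
|zone P ∖ zone Q| = |zone P| − |zone P∩zone Q| = 30 − 17 = 13.00.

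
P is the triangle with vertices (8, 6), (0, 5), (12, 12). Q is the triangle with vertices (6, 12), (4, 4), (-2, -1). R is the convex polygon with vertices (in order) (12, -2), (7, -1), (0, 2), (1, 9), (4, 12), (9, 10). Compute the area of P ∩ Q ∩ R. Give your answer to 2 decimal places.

The intersection is the polygon with vertices (2.64,6.54), (4.976,7.902), (4.387,5.548), (1.833,5.229).
By the shoelace formula its area is 3.89.

3.89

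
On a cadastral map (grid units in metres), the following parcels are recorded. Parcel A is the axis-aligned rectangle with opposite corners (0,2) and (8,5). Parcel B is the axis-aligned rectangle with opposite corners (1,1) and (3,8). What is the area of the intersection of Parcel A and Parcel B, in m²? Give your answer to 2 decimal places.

|Parcel A∩Parcel B|: x∈[1,3], y∈[2,5] → 2·3 = 6.

6.00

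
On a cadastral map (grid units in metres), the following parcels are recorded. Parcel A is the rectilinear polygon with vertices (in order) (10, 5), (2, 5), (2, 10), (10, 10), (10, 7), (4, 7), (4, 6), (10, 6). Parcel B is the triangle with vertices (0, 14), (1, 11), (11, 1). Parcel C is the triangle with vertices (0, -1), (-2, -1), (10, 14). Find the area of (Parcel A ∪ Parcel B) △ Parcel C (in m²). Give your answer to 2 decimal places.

|Parcel A ∪ Parcel B| = 39.8462.
|(Parcel A ∪ Parcel B) ∩ Parcel C| = 3.4667.
|(Parcel A ∪ Parcel B) △ Parcel C| = 39.8462 + 15 − 6.9333 = 47.91.

47.91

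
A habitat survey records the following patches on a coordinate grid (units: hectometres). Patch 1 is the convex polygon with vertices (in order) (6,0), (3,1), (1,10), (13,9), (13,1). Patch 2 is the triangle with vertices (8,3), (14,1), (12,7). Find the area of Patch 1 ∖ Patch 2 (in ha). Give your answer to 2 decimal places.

|Patch 1| = 98, |Patch 1∩Patch 2| = 14.6667.
|Patch 1 ∖ Patch 2| = |Patch 1| − |Patch 1∩Patch 2| = 98 − 14.6667 = 83.33.

83.33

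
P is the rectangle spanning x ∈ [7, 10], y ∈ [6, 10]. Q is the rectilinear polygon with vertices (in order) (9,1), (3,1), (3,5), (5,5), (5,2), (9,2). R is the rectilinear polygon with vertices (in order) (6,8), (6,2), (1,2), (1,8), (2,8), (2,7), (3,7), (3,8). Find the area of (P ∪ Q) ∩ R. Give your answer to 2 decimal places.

6.00

|P ∪ Q| = 24.
|(P ∪ Q) ∩ R| = 6.00.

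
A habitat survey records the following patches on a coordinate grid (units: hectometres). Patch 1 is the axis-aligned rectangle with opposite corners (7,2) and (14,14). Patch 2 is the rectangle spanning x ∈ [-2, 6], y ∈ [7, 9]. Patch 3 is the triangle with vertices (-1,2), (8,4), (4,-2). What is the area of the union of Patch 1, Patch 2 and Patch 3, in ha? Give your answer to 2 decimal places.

122.36

By inclusion–exclusion:
Individual areas: |Patch 1| = 84, |Patch 2| = 16, |Patch 3| = 23.
|Patch 1∩Patch 2| = 0 (no overlap).
|Patch 1∩Patch 3| = 0.6389.
|Patch 2∩Patch 3| = 0.
|Patch 1∩Patch 2∩Patch 3| = 0.
|Patch 1 ∪ Patch 2 ∪ Patch 3| = 123 − 0.6389 + 0 = 122.36.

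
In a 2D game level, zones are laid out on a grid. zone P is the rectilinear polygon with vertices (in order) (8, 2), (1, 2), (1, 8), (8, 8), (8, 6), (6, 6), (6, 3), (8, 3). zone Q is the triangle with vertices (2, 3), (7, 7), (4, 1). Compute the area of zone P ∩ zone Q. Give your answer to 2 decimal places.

8.00

The intersection is the polygon with vertices (3,2), (2,3), (7,7), (6.5,6), (6,6), (6,5), (4.5,2).
By the shoelace formula its area is 8.00.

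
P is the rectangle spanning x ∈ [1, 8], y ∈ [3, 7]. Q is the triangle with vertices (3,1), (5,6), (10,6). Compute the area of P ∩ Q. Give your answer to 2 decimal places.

9.07

The intersection is the polygon with vertices (8,4.571), (5.8,3), (3.8,3), (5,6), (8,6).
By the shoelace formula its area is 9.07.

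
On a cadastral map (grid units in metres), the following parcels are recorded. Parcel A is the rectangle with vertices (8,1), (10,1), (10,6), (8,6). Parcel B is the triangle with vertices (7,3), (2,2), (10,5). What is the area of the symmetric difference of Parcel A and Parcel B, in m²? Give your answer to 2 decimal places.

12.33

|Parcel A| = 10, |Parcel B| = 3.5, |Parcel A∩Parcel B| = 0.5833.
|Parcel A △ Parcel B| = |Parcel A| + |Parcel B| − 2·|Parcel A∩Parcel B| = 10 + 3.5 − 1.1667 = 12.33.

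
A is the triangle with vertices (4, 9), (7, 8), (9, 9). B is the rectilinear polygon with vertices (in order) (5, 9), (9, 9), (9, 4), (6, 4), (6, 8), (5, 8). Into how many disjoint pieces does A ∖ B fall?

1

A ∖ B is a single connected region.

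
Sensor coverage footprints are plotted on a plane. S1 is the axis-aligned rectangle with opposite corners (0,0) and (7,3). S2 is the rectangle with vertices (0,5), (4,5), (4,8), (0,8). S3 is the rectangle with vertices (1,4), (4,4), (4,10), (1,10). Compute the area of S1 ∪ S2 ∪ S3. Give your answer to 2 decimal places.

By inclusion–exclusion:
Individual areas: |S1| = 21, |S2| = 12, |S3| = 18.
|S1∩S2| = 0 (no overlap).
|S1∩S3| = 0 (no overlap).
|S2∩S3|: x∈[1,4], y∈[5,8] → 3·3 = 9.
|S1∩S2∩S3| = 0.
|S1 ∪ S2 ∪ S3| = 51 − 9 + 0 = 42.00.

42.00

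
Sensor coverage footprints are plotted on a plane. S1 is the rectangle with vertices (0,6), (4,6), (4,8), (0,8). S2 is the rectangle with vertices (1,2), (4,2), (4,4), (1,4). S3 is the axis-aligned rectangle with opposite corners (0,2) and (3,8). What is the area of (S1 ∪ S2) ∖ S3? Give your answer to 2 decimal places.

|S1 ∪ S2| = 14.
|(S1 ∪ S2) ∩ S3| = 10.
|(S1 ∪ S2) ∖ S3| = 14 − 10 = 4.00.

4.00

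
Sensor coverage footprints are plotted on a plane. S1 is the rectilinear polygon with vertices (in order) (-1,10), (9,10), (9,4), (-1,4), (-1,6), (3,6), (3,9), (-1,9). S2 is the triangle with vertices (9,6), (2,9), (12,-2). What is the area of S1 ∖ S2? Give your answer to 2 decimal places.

35.20

|S1| = 48, |S1∩S2| = 12.8006.
|S1 ∖ S2| = |S1| − |S1∩S2| = 48 − 12.8006 = 35.20.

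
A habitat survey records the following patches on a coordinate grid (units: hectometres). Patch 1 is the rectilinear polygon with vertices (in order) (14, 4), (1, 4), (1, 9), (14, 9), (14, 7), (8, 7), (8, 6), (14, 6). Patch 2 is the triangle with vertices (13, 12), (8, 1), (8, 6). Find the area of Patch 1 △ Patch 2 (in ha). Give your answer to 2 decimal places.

|Patch 1| = 59, |Patch 2| = 12.5, |Patch 1∩Patch 2| = 6.6667.
|Patch 1 △ Patch 2| = |Patch 1| + |Patch 2| − 2·|Patch 1∩Patch 2| = 59 + 12.5 − 13.3333 = 58.17.

58.17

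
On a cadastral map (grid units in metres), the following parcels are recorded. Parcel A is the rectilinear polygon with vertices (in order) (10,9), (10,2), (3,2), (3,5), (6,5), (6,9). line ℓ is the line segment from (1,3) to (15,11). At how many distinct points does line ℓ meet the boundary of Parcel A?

The segment meets the boundary at (6,5.857), (4.5,5), (10,8.143), (3,4.143).

4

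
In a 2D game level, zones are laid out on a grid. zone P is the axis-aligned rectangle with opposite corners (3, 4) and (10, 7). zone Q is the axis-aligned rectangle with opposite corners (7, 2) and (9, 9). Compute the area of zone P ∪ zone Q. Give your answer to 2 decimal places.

29.00

By inclusion–exclusion:
Individual areas: |zone P| = 21, |zone Q| = 14.
|zone P∩zone Q|: x∈[7,9], y∈[4,7] → 2·3 = 6.
|zone P ∪ zone Q| = 35 − 6 = 29.00.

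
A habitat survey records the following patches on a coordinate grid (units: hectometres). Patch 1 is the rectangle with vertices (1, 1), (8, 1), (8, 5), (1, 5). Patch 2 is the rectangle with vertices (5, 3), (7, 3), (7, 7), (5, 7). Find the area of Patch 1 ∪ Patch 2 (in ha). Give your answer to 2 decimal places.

32.00

By inclusion–exclusion:
Individual areas: |Patch 1| = 28, |Patch 2| = 8.
|Patch 1∩Patch 2|: x∈[5,7], y∈[3,5] → 2·2 = 4.
|Patch 1 ∪ Patch 2| = 36 − 4 = 32.00.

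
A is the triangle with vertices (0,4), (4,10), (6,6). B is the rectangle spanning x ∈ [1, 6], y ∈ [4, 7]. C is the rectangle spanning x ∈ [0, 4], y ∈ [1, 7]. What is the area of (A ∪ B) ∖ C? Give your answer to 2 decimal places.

|A ∪ B| = 20.8333.
|(A ∪ B) ∩ C| = 9.5833.
|(A ∪ B) ∖ C| = 20.8333 − 9.5833 = 11.25.

11.25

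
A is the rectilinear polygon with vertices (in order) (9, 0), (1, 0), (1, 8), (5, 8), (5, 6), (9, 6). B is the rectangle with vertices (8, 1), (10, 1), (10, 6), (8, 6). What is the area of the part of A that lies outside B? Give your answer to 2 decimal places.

|A| = 56, |A∩B| = 5.
|A ∖ B| = |A| − |A∩B| = 56 − 5 = 51.00.

51.00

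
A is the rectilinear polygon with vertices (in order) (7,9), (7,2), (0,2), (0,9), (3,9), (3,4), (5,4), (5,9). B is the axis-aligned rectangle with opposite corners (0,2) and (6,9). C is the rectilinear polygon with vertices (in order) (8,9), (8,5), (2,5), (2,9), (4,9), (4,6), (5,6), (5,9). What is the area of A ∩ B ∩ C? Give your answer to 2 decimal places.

8.00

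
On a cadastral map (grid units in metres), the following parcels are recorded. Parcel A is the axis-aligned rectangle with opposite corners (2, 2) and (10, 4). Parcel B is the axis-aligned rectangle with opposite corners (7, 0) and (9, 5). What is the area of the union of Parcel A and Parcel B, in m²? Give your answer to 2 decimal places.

By inclusion–exclusion:
Individual areas: |Parcel A| = 16, |Parcel B| = 10.
|Parcel A∩Parcel B|: x∈[7,9], y∈[2,4] → 2·2 = 4.
|Parcel A ∪ Parcel B| = 26 − 4 = 22.00.

22.00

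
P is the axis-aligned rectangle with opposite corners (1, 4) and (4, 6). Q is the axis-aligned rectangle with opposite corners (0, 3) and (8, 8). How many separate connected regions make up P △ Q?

1

P △ Q is a single connected region.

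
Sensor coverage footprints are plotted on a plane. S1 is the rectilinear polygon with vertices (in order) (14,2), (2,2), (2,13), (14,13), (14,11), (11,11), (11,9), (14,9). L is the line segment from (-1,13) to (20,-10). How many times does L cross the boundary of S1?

2

The segment meets the boundary at (9.043,2), (2,9.714).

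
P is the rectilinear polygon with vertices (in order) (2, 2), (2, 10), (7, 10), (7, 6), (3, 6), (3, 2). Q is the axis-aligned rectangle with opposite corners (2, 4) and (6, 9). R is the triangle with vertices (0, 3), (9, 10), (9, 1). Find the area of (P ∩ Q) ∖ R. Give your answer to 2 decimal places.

11.27

|P ∩ Q| = 14.
|(P ∩ Q) ∩ R| = 2.7302.
|(P ∩ Q) ∖ R| = 14 − 2.7302 = 11.27.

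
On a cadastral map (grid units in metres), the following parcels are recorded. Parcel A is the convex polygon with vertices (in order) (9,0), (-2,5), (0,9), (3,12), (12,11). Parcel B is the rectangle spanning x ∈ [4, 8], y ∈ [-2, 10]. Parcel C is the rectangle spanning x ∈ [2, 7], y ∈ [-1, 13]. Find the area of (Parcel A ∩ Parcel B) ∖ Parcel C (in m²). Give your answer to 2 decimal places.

|Parcel A ∩ Parcel B| = 34.5455.
|(Parcel A ∩ Parcel B) ∩ Parcel C| = 25.2273.
|(Parcel A ∩ Parcel B) ∖ Parcel C| = 34.5455 − 25.2273 = 9.32.

9.32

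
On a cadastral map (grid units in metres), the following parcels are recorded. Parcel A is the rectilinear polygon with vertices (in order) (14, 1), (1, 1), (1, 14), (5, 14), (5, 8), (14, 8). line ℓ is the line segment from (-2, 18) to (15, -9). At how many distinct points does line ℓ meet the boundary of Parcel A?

2

The segment meets the boundary at (8.704,1), (1,13.235).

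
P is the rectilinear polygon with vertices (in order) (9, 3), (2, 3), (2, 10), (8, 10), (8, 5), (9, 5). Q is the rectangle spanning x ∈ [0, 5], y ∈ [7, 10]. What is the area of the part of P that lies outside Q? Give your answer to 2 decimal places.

35.00

|P| = 44, |P∩Q| = 9.
|P ∖ Q| = |P| − |P∩Q| = 44 − 9 = 35.00.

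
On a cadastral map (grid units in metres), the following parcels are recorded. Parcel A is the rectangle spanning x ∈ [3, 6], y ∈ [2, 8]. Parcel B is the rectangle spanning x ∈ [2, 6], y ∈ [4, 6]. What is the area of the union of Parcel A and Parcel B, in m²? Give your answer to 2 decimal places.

By inclusion–exclusion:
Individual areas: |Parcel A| = 18, |Parcel B| = 8.
|Parcel A∩Parcel B|: x∈[3,6], y∈[4,6] → 3·2 = 6.
|Parcel A ∪ Parcel B| = 26 − 6 = 20.00.

20.00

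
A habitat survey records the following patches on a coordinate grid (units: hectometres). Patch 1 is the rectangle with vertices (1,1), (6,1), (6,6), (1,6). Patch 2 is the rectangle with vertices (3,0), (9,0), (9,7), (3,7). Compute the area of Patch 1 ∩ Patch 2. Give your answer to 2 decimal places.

15.00

|Patch 1∩Patch 2|: x∈[3,6], y∈[1,6] → 3·5 = 15.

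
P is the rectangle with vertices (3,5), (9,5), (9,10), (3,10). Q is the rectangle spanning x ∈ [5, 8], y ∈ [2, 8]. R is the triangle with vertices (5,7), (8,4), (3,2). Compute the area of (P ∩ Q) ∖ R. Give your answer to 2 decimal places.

|P ∩ Q| = 9.
|(P ∩ Q) ∩ R| = 2.
|(P ∩ Q) ∖ R| = 9 − 2 = 7.00.

7.00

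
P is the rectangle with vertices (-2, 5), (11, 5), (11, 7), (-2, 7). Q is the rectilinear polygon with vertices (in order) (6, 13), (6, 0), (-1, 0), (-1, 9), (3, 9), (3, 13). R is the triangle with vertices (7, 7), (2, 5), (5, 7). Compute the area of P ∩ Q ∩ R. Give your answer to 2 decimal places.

1.80

The intersection is the polygon with vertices (6,6.6), (2,5), (5,7), (6,7).
By the shoelace formula its area is 1.80.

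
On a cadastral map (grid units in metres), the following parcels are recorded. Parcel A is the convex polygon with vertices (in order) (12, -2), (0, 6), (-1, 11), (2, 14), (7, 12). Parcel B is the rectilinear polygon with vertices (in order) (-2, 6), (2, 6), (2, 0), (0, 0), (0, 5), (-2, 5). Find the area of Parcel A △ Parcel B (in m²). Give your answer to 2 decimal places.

|Parcel A| = 95, |Parcel B| = 14, |Parcel A∩Parcel B| = 1.3333.
|Parcel A △ Parcel B| = |Parcel A| + |Parcel B| − 2·|Parcel A∩Parcel B| = 95 + 14 − 2.6667 = 106.33.

106.33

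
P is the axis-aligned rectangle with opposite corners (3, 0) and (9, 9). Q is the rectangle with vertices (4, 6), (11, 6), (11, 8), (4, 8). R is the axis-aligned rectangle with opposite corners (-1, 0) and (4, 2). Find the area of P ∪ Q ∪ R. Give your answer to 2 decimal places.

By inclusion–exclusion:
Individual areas: |P| = 54, |Q| = 14, |R| = 10.
|P∩Q|: x∈[4,9], y∈[6,8] → 5·2 = 10.
|P∩R|: x∈[3,4], y∈[0,2] → 1·2 = 2.
|Q∩R| = 0 (no overlap).
|P∩Q∩R| = 0.
|P ∪ Q ∪ R| = 78 − 12 + 0 = 66.00.

66.00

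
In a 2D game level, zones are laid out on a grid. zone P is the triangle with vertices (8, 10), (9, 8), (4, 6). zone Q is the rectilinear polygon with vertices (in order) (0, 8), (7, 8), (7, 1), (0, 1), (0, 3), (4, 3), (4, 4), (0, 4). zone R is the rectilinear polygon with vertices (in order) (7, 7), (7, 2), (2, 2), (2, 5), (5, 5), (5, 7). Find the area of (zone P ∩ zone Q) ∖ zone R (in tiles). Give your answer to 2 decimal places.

1.75

|zone P ∩ zone Q| = 2.2.
|(zone P ∩ zone Q) ∩ zone R| = 0.45.
|(zone P ∩ zone Q) ∖ zone R| = 2.2 − 0.45 = 1.75.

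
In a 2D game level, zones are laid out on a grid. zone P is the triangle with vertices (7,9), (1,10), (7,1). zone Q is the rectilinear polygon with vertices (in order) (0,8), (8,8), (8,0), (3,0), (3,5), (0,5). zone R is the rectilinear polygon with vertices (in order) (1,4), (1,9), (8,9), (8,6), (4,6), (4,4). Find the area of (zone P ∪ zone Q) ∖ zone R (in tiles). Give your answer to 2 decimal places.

33.67

|zone P ∪ zone Q| = 56.6667.
|(zone P ∪ zone Q) ∩ zone R| = 23.
|(zone P ∪ zone Q) ∖ zone R| = 56.6667 − 23 = 33.67.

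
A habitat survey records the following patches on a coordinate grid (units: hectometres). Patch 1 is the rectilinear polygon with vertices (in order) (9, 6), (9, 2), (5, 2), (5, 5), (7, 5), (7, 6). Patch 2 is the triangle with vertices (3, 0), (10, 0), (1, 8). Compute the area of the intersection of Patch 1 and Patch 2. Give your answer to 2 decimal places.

The intersection is the polygon with vertices (5,2), (5,4.444), (7.75,2).
By the shoelace formula its area is 3.36.

3.36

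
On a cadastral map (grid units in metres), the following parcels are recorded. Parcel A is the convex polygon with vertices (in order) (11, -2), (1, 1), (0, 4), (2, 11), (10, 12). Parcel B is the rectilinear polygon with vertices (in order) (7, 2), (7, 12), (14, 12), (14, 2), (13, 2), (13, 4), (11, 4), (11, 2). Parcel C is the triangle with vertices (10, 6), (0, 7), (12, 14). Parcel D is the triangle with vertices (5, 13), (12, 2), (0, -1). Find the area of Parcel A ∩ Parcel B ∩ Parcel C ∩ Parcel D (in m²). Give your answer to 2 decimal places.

The intersection is the polygon with vertices (7,6.3), (7,9.857), (9.418,6.058).
By the shoelace formula its area is 4.30.

4.30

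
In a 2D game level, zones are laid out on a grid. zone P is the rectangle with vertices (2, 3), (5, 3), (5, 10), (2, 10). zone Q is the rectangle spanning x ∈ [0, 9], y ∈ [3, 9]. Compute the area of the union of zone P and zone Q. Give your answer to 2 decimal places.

By inclusion–exclusion:
Individual areas: |zone P| = 21, |zone Q| = 54.
|zone P∩zone Q|: x∈[2,5], y∈[3,9] → 3·6 = 18.
|zone P ∪ zone Q| = 75 − 18 = 57.00.

57.00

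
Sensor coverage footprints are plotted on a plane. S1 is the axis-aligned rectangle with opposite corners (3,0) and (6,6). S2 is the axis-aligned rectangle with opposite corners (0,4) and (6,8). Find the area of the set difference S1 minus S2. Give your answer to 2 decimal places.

|S1∩S2|: x∈[3,6], y∈[4,6] → 3·2 = 6.
|S1| = 18.
|S1 ∖ S2| = |S1| − |S1∩S2| = 18 − 6 = 12.00.

12.00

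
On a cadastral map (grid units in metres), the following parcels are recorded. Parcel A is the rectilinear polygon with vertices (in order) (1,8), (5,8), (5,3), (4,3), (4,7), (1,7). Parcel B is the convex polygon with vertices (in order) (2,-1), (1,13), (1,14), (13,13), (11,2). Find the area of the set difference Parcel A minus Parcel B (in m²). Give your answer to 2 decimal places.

|Parcel A| = 8, |Parcel A∩Parcel B| = 7.6071.
|Parcel A ∖ Parcel B| = |Parcel A| − |Parcel A∩Parcel B| = 8 − 7.6071 = 0.39.

0.39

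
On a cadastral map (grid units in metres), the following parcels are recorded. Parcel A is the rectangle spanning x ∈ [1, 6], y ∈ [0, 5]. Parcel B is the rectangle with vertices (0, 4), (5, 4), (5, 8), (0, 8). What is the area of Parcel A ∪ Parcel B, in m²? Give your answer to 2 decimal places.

By inclusion–exclusion:
Individual areas: |Parcel A| = 25, |Parcel B| = 20.
|Parcel A∩Parcel B|: x∈[1,5], y∈[4,5] → 4·1 = 4.
|Parcel A ∪ Parcel B| = 45 − 4 = 41.00.

41.00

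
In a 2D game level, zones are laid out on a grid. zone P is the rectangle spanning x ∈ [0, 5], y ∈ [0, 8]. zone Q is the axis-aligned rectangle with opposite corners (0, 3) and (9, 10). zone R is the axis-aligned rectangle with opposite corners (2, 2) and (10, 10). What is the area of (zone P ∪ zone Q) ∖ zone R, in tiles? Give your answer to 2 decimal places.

|zone P ∪ zone Q| = 78.
|(zone P ∪ zone Q) ∩ zone R| = 52.
|(zone P ∪ zone Q) ∖ zone R| = 78 − 52 = 26.00.

26.00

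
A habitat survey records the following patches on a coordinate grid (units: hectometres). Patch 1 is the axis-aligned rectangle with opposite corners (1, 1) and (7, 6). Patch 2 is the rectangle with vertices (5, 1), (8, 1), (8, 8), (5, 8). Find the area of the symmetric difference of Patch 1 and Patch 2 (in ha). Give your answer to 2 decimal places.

|Patch 1∩Patch 2|: x∈[5,7], y∈[1,6] → 2·5 = 10.
|Patch 1 △ Patch 2| = |Patch 1| + |Patch 2| − 2·|Patch 1∩Patch 2| = 30 + 21 − 20 = 31.00.

31.00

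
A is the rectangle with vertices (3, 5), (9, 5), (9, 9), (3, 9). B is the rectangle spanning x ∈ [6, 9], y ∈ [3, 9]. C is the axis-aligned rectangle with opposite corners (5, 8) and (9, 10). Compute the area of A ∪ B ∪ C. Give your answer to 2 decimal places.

34.00

By inclusion–exclusion:
Individual areas: |A| = 24, |B| = 18, |C| = 8.
|A∩B|: x∈[6,9], y∈[5,9] → 3·4 = 12.
|A∩C|: x∈[5,9], y∈[8,9] → 4·1 = 4.
|B∩C|: x∈[6,9], y∈[8,9] → 3·1 = 3.
|A∩B∩C| = 3.
|A ∪ B ∪ C| = 50 − 19 + 3 = 34.00.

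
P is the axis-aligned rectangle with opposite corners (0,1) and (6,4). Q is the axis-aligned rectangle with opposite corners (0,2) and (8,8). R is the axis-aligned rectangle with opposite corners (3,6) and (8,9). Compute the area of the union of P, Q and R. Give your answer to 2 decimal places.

By inclusion–exclusion:
Individual areas: |P| = 18, |Q| = 48, |R| = 15.
|P∩Q|: x∈[0,6], y∈[2,4] → 6·2 = 12.
|P∩R| = 0 (no overlap).
|Q∩R|: x∈[3,8], y∈[6,8] → 5·2 = 10.
|P∩Q∩R| = 0.
|P ∪ Q ∪ R| = 81 − 22 + 0 = 59.00.

59.00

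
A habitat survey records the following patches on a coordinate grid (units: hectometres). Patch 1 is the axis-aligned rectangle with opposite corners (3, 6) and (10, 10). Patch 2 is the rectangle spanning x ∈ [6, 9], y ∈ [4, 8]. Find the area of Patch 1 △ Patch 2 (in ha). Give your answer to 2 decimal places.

|Patch 1∩Patch 2|: x∈[6,9], y∈[6,8] → 3·2 = 6.
|Patch 1 △ Patch 2| = |Patch 1| + |Patch 2| − 2·|Patch 1∩Patch 2| = 28 + 12 − 12 = 28.00.

28.00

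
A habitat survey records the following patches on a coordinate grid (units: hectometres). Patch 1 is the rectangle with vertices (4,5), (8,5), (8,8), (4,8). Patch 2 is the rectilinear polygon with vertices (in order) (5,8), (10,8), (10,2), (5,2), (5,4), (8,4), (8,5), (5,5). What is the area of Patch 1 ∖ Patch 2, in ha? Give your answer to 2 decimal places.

|Patch 1| = 12, |Patch 1∩Patch 2| = 9.
|Patch 1 ∖ Patch 2| = |Patch 1| − |Patch 1∩Patch 2| = 12 − 9 = 3.00.

3.00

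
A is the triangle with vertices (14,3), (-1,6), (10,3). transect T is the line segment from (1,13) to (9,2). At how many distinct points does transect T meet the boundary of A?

2

The segment meets the boundary at (7.845,3.588), (7.298,4.34).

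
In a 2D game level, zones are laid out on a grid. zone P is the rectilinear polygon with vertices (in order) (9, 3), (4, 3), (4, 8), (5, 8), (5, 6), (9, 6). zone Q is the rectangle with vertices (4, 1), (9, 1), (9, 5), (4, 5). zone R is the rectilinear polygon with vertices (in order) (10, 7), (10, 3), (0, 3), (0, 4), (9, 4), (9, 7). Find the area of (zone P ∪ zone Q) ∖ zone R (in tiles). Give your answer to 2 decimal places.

|zone P ∪ zone Q| = 27.
|(zone P ∪ zone Q) ∩ zone R| = 5.
|(zone P ∪ zone Q) ∖ zone R| = 27 − 5 = 22.00.

22.00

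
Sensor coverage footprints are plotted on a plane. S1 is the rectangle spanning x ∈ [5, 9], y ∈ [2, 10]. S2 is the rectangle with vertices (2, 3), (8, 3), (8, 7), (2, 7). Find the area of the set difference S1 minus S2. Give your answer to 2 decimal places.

20.00

|S1∩S2|: x∈[5,8], y∈[3,7] → 3·4 = 12.
|S1| = 32.
|S1 ∖ S2| = |S1| − |S1∩S2| = 32 − 12 = 20.00.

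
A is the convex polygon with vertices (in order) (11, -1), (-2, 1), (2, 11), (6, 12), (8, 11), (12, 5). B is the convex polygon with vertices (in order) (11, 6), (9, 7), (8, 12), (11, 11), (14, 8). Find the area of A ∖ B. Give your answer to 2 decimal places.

119.05

|A| = 123, |A∩B| = 3.9505.
|A ∖ B| = |A| − |A∩B| = 123 − 3.9505 = 119.05.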